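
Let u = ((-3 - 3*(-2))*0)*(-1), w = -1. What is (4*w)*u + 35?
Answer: 35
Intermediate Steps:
u = 0 (u = ((-3 + 6)*0)*(-1) = (3*0)*(-1) = 0*(-1) = 0)
(4*w)*u + 35 = (4*(-1))*0 + 35 = -4*0 + 35 = 0 + 35 = 35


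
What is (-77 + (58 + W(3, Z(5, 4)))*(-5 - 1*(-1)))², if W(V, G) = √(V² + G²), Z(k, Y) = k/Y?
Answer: 103684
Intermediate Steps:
W(V, G) = √(G² + V²)
(-77 + (58 + W(3, Z(5, 4)))*(-5 - 1*(-1)))² = (-77 + (58 + √((5/4)² + 3²))*(-5 - 1*(-1)))² = (-77 + (58 + √((5*(¼))² + 9))*(-5 + 1))² = (-77 + (58 + √((5/4)² + 9))*(-4))² = (-77 + (58 + √(25/16 + 9))*(-4))² = (-77 + (58 + √(169/16))*(-4))² = (-77 + (58 + 13/4)*(-4))² = (-77 + (245/4)*(-4))² = (-77 - 245)² = (-322)² = 103684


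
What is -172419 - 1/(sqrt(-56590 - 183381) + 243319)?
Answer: (-172419*sqrt(239971) + 41952818662*I)/(sqrt(239971) - 243319*I) ≈ -1.7242e+5 + 2.3842e-7*I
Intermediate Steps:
-172419 - 1/(sqrt(-56590 - 183381) + 243319) = -172419 - 1/(sqrt(-239971) + 243319) = -172419 - 1/(I*sqrt(239971) + 243319) = -172419 - 1/(243319 + I*sqrt(239971))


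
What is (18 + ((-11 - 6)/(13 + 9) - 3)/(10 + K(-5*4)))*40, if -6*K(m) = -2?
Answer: 240540/341 ≈ 705.40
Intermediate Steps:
K(m) = 1/3 (K(m) = -1/6*(-2) = 1/3)
(18 + ((-11 - 6)/(13 + 9) - 3)/(10 + K(-5*4)))*40 = (18 + ((-11 - 6)/(13 + 9) - 3)/(10 + 1/3))*40 = (18 + (-17/22 - 3)/(31/3))*40 = (18 + (-17*1/22 - 3)*(3/31))*40 = (18 + (-17/22 - 3)*(3/31))*40 = (18 - 83/22*3/31)*40 = (18 - 249/682)*40 = (12027/682)*40 = 240540/341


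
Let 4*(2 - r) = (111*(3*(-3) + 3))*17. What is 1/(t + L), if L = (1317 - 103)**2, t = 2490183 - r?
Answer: 2/7922293 ≈ 2.5245e-7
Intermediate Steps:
r = 5665/2 (r = 2 - 111*(3*(-3) + 3)*17/4 = 2 - 111*(-9 + 3)*17/4 = 2 - 111*(-6)*17/4 = 2 - (-333)*17/2 = 2 - 1/4*(-11322) = 2 + 5661/2 = 5665/2 ≈ 2832.5)
t = 4974701/2 (t = 2490183 - 1*5665/2 = 2490183 - 5665/2 = 4974701/2 ≈ 2.4874e+6)
L = 1473796 (L = 1214**2 = 1473796)
1/(t + L) = 1/(4974701/2 + 1473796) = 1/(7922293/2) = 2/7922293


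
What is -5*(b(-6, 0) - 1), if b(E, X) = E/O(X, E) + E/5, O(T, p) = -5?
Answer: 5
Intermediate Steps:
b(E, X) = 0 (b(E, X) = E/(-5) + E/5 = E*(-1/5) + E*(1/5) = -E/5 + E/5 = 0)
-5*(b(-6, 0) - 1) = -5*(0 - 1) = -5*(-1) = 5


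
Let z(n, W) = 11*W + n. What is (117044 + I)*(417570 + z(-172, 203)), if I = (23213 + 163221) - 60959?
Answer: 101768490489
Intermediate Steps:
I = 125475 (I = 186434 - 60959 = 125475)
z(n, W) = n + 11*W
(117044 + I)*(417570 + z(-172, 203)) = (117044 + 125475)*(417570 + (-172 + 11*203)) = 242519*(417570 + (-172 + 2233)) = 242519*(417570 + 2061) = 242519*419631 = 101768490489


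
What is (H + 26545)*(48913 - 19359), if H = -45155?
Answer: -549999940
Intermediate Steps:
(H + 26545)*(48913 - 19359) = (-45155 + 26545)*(48913 - 19359) = -18610*29554 = -549999940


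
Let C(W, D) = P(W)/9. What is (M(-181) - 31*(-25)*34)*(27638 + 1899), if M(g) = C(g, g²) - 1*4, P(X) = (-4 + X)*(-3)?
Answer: 2340009751/3 ≈ 7.8000e+8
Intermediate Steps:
P(X) = 12 - 3*X
C(W, D) = 4/3 - W/3 (C(W, D) = (12 - 3*W)/9 = (12 - 3*W)*(⅑) = 4/3 - W/3)
M(g) = -8/3 - g/3 (M(g) = (4/3 - g/3) - 1*4 = (4/3 - g/3) - 4 = -8/3 - g/3)
(M(-181) - 31*(-25)*34)*(27638 + 1899) = ((-8/3 - ⅓*(-181)) - 31*(-25)*34)*(27638 + 1899) = ((-8/3 + 181/3) + 775*34)*29537 = (173/3 + 26350)*29537 = (79223/3)*29537 = 2340009751/3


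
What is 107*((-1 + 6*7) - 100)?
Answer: -6313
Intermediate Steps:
107*((-1 + 6*7) - 100) = 107*((-1 + 42) - 100) = 107*(41 - 100) = 107*(-59) = -6313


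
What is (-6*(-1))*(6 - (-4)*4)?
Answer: 132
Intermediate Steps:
(-6*(-1))*(6 - (-4)*4) = 6*(6 - 1*(-16)) = 6*(6 + 16) = 6*22 = 132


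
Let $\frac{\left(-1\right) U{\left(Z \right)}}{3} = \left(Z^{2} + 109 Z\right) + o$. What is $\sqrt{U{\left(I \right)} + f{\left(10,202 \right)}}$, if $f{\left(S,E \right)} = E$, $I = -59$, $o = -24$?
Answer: $2 \sqrt{2281} \approx 95.52$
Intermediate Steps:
$U{\left(Z \right)} = 72 - 327 Z - 3 Z^{2}$ ($U{\left(Z \right)} = - 3 \left(\left(Z^{2} + 109 Z\right) - 24\right) = - 3 \left(-24 + Z^{2} + 109 Z\right) = 72 - 327 Z - 3 Z^{2}$)
$\sqrt{U{\left(I \right)} + f{\left(10,202 \right)}} = \sqrt{\left(72 - -19293 - 3 \left(-59\right)^{2}\right) + 202} = \sqrt{\left(72 + 19293 - 10443\right) + 202} = \sqrt{8922 + 202} = \sqrt{9124} = 2 \sqrt{2281}$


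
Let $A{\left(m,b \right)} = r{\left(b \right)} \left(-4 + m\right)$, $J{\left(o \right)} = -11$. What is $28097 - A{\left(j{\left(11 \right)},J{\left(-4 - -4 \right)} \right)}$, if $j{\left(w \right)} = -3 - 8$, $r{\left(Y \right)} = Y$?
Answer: $27932$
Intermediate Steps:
$j{\left(w \right)} = -11$ ($j{\left(w \right)} = -3 - 8 = -11$)
$A{\left(m,b \right)} = b \left(-4 + m\right)$
$28097 - A{\left(j{\left(11 \right)},J{\left(-4 - -4 \right)} \right)} = 28097 - - 11 \left(-4 - 11\right) = 28097 - \left(-11\right) \left(-15\right) = 28097 - 165 = 27932$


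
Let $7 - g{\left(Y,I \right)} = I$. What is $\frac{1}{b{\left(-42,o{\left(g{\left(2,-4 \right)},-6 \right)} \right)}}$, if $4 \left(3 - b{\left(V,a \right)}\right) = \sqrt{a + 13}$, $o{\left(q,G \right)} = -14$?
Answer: $\frac{48}{145} + \frac{4 i}{145} \approx 0.33103 + 0.027586 i$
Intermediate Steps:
$g{\left(Y,I \right)} = 7 - I$
$b{\left(V,a \right)} = 3 - \frac{\sqrt{13 + a}}{4}$ ($b{\left(V,a \right)} = 3 - \frac{\sqrt{a + 13}}{4} = 3 - \frac{\sqrt{13 + a}}{4}$)
$\frac{1}{b{\left(-42,o{\left(g{\left(2,-4 \right)},-6 \right)} \right)}} = \frac{1}{3 - \frac{\sqrt{13 - 14}}{4}} = \frac{1}{3 - \frac{\sqrt{-1}}{4}} = \frac{1}{3 - \frac{i}{4}} = \frac{16 \left(3 + \frac{i}{4}\right)}{145}$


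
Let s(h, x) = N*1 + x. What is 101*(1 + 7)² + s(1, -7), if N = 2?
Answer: 6459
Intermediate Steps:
s(h, x) = 2 + x (s(h, x) = 2*1 + x = 2 + x)
101*(1 + 7)² + s(1, -7) = 101*(1 + 7)² + (2 - 7) = 101*8² - 5 = 101*64 - 5 = 6464 - 5 = 6459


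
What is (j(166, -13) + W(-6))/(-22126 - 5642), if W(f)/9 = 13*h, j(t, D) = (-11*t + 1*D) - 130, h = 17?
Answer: -5/6942 ≈ -0.00072025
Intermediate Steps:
j(t, D) = -130 + D - 11*t (j(t, D) = (-11*t + D) - 130 = (D - 11*t) - 130 = -130 + D - 11*t)
W(f) = 1989 (W(f) = 9*(13*17) = 9*221 = 1989)
(j(166, -13) + W(-6))/(-22126 - 5642) = ((-130 - 13 - 11*166) + 1989)/(-22126 - 5642) = ((-130 - 13 - 1826) + 1989)/(-27768) = (-1969 + 1989)*(-1/27768) = 20*(-1/27768) = -5/6942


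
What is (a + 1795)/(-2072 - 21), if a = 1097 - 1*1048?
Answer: -1844/2093 ≈ -0.88103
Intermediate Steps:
a = 49 (a = 1097 - 1048 = 49)
(a + 1795)/(-2072 - 21) = (49 + 1795)/(-2072 - 21) = 1844/(-2093) = 1844*(-1/2093) = -1844/2093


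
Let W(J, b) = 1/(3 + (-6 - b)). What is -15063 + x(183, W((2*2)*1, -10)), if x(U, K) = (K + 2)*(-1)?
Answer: -105456/7 ≈ -15065.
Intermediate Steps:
W(J, b) = 1/(-3 - b)
x(U, K) = -2 - K (x(U, K) = (2 + K)*(-1) = -2 - K)
-15063 + x(183, W((2*2)*1, -10)) = -15063 + (-2 - (-1)/(3 - 10)) = -15063 + (-2 - (-1)/(-7)) = -15063 + (-2 - (-1)*(-1)/7) = -15063 + (-2 - 1*⅐) = -15063 + (-2 - ⅐) = -15063 - 15/7 = -105456/7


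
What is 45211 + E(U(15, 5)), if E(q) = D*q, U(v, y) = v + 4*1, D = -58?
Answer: 44109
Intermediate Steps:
U(v, y) = 4 + v (U(v, y) = v + 4 = 4 + v)
E(q) = -58*q
45211 + E(U(15, 5)) = 45211 - 58*(4 + 15) = 45211 - 58*19 = 45211 - 1102 = 44109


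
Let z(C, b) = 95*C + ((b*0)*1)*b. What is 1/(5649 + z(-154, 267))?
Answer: -1/8981 ≈ -0.00011135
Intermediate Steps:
z(C, b) = 95*C (z(C, b) = 95*C + (0*1)*b = 95*C + 0*b = 95*C + 0 = 95*C)
1/(5649 + z(-154, 267)) = 1/(5649 + 95*(-154)) = 1/(5649 - 14630) = 1/(-8981) = -1/8981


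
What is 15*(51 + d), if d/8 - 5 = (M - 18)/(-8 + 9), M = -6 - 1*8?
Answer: -2475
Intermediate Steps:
M = -14 (M = -6 - 8 = -14)
d = -216 (d = 40 + 8*((-14 - 18)/(-8 + 9)) = 40 + 8*(-32/1) = 40 + 8*(-32*1) = 40 + 8*(-32) = 40 - 256 = -216)
15*(51 + d) = 15*(51 - 216) = 15*(-165) = -2475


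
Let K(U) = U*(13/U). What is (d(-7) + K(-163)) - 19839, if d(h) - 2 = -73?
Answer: -19897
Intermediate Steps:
K(U) = 13
d(h) = -71 (d(h) = 2 - 73 = -71)
(d(-7) + K(-163)) - 19839 = (-71 + 13) - 19839 = -58 - 19839 = -19897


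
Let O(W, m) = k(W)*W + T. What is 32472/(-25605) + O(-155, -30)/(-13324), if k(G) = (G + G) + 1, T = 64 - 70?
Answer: -184317197/37906780 ≈ -4.8624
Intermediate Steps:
T = -6
k(G) = 1 + 2*G (k(G) = 2*G + 1 = 1 + 2*G)
O(W, m) = -6 + W*(1 + 2*W) (O(W, m) = (1 + 2*W)*W - 6 = W*(1 + 2*W) - 6 = -6 + W*(1 + 2*W))
32472/(-25605) + O(-155, -30)/(-13324) = 32472/(-25605) + (-6 - 155*(1 + 2*(-155)))/(-13324) = 32472*(-1/25605) + (-6 - 155*(1 - 310))*(-1/13324) = -3608/2845 + (-6 - 155*(-309))*(-1/13324) = -3608/2845 + (-6 + 47895)*(-1/13324) = -3608/2845 + 47889*(-1/13324) = -3608/2845 - 47889/13324 = -184317197/37906780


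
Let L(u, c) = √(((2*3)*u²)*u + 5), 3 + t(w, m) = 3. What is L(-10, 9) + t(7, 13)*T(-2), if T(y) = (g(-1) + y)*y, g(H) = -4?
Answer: I*√5995 ≈ 77.427*I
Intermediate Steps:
T(y) = y*(-4 + y) (T(y) = (-4 + y)*y = y*(-4 + y))
t(w, m) = 0 (t(w, m) = -3 + 3 = 0)
L(u, c) = √(5 + 6*u³) (L(u, c) = √((6*u²)*u + 5) = √(6*u³ + 5) = √(5 + 6*u³))
L(-10, 9) + t(7, 13)*T(-2) = √(5 + 6*(-10)³) + 0*(-2*(-4 - 2)) = √(5 + 6*(-1000)) + 0*(-2*(-6)) = √(5 - 6000) + 0*12 = √(-5995) + 0 = I*√5995 + 0 = I*√5995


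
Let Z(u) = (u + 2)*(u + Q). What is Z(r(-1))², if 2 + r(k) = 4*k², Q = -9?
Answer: 784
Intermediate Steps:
r(k) = -2 + 4*k²
Z(u) = (-9 + u)*(2 + u) (Z(u) = (u + 2)*(u - 9) = (2 + u)*(-9 + u) = (-9 + u)*(2 + u))
Z(r(-1))² = (-18 + (-2 + 4*(-1)²)² - 7*(-2 + 4*(-1)²))² = (-18 + (-2 + 4*1)² - 7*(-2 + 4*1))² = (-18 + (-2 + 4)² - 7*(-2 + 4))² = (-18 + 2² - 7*2)² = (-18 + 4 - 14)² = (-28)² = 784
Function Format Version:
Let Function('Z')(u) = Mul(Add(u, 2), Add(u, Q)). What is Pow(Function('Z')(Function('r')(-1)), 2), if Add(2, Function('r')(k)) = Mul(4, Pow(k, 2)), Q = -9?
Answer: 784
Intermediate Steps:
Function('r')(k) = Add(-2, Mul(4, Pow(k, 2)))
Function('Z')(u) = Mul(Add(-9, u), Add(2, u)) (Function('Z')(u) = Mul(Add(u, 2), Add(u, -9)) = Mul(Add(2, u), Add(-9, u)) = Mul(Add(-9, u), Add(2, u)))
Pow(Function('Z')(Function('r')(-1)), 2) = Pow(Add(-18, Pow(Add(-2, Mul(4, Pow(-1, 2))), 2), Mul(-7, Add(-2, Mul(4, Pow(-1, 2))))), 2) = Pow(Add(-18, Pow(Add(-2, Mul(4, 1)), 2), Mul(-7, Add(-2, Mul(4, 1)))), 2) = Pow(Add(-18, Pow(Add(-2, 4), 2), Mul(-7, Add(-2, 4))), 2) = Pow(Add(-18, Pow(2, 2), Mul(-7, 2)), 2) = Pow(Add(-18, 4, -14), 2) = Pow(-28, 2) = 784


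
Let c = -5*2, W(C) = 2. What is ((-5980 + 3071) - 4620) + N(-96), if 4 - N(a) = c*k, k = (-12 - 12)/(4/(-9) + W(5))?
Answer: -53755/7 ≈ -7679.3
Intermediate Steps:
k = -108/7 (k = (-12 - 12)/(4/(-9) + 2) = -24/(4*(-1/9) + 2) = -24/(-4/9 + 2) = -24/14/9 = -24*9/14 = -108/7 ≈ -15.429)
c = -10
N(a) = -1052/7 (N(a) = 4 - (-10)*(-108)/7 = 4 - 1*1080/7 = 4 - 1080/7 = -1052/7)
((-5980 + 3071) - 4620) + N(-96) = ((-5980 + 3071) - 4620) - 1052/7 = (-2909 - 4620) - 1052/7 = -7529 - 1052/7 = -53755/7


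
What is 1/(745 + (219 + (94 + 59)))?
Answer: 1/1117 ≈ 0.00089526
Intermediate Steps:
1/(745 + (219 + (94 + 59))) = 1/(745 + (219 + 153)) = 1/(745 + 372) = 1/1117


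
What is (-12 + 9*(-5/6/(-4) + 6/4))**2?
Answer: 729/64 ≈ 11.391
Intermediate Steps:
(-12 + 9*(-5/6/(-4) + 6/4))**2 = (-12 + 9*(-5*1/6*(-1/4) + 6*(1/4)))**2 = (-12 + 9*(-5/6*(-1/4) + 3/2))**2 = (-12 + 9*(5/24 + 3/2))**2 = (-12 + 9*(41/24))**2 = (-12 + 123/8)**2 = (27/8)**2 = 729/64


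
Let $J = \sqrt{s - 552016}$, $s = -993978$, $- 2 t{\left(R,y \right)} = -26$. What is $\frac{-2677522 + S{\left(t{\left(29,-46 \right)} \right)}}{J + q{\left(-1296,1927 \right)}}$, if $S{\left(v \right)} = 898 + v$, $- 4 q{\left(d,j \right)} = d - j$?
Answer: $- \frac{34506869012}{35123633} + \frac{42825776 i \sqrt{1545994}}{35123633} \approx -982.44 + 1516.0 i$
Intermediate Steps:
$t{\left(R,y \right)} = 13$ ($t{\left(R,y \right)} = \left(- \frac{1}{2}\right) \left(-26\right) = 13$)
$q{\left(d,j \right)} = - \frac{d}{4} + \frac{j}{4}$ ($q{\left(d,j \right)} = - \frac{d - j}{4} = - \frac{d}{4} + \frac{j}{4}$)
$J = i \sqrt{1545994}$ ($J = \sqrt{-993978 - 552016} = \sqrt{-1545994} = i \sqrt{1545994} \approx 1243.4 i$)
$\frac{-2677522 + S{\left(t{\left(29,-46 \right)} \right)}}{J + q{\left(-1296,1927 \right)}} = \frac{-2677522 + \left(898 + 13\right)}{i \sqrt{1545994} + \left(\left(- \frac{1}{4}\right) \left(-1296\right) + \frac{1}{4} \cdot 1927\right)} = \frac{-2677522 + 911}{i \sqrt{1545994} + \left(324 + \frac{1927}{4}\right)} = - \frac{2676611}{i \sqrt{1545994} + \frac{3223}{4}} = - \frac{2676611}{\frac{3223}{4} + i \sqrt{1545994}}$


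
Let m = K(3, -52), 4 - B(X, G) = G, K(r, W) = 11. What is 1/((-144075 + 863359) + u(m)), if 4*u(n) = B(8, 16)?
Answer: 1/719281 ≈ 1.3903e-6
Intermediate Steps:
B(X, G) = 4 - G
m = 11
u(n) = -3 (u(n) = (4 - 1*16)/4 = (4 - 16)/4 = (¼)*(-12) = -3)
1/((-144075 + 863359) + u(m)) = 1/((-144075 + 863359) - 3) = 1/(719284 - 3) = 1/719281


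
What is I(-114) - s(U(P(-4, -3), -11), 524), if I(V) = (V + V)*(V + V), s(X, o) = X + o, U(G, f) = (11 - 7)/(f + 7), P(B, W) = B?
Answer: 51461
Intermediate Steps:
U(G, f) = 4/(7 + f)
I(V) = 4*V² (I(V) = (2*V)*(2*V) = 4*V²)
I(-114) - s(U(P(-4, -3), -11), 524) = 4*(-114)² - (4/(7 - 11) + 524) = 4*12996 - (4/(-4) + 524) = 51984 - (4*(-¼) + 524) = 51984 - (-1 + 524) = 51984 - 1*523 = 51984 - 523 = 51461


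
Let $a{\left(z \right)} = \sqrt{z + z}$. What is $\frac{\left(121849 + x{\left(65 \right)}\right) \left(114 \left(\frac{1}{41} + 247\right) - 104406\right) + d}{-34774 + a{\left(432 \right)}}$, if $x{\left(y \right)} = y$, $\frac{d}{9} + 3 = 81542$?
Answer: $\frac{6625832039117955}{24789219346} + \frac{1143238978395 \sqrt{6}}{12394609673} \approx 2.6751 \cdot 10^{5}$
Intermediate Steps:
$d = 733851$ ($d = -27 + 9 \cdot 81542 = -27 + 733878 = 733851$)
$a{\left(z \right)} = \sqrt{2} \sqrt{z}$ ($a{\left(z \right)} = \sqrt{2 z} = \sqrt{2} \sqrt{z}$)
$\frac{\left(121849 + x{\left(65 \right)}\right) \left(114 \left(\frac{1}{41} + 247\right) - 104406\right) + d}{-34774 + a{\left(432 \right)}} = \frac{\left(121849 + 65\right) \left(114 \left(\frac{1}{41} + 247\right) - 104406\right) + 733851}{-34774 + \sqrt{2} \sqrt{432}} = \frac{121914 \left(114 \left(\frac{1}{41} + 247\right) - 104406\right) + 733851}{-34774 + \sqrt{2} \cdot 12 \sqrt{3}} = \frac{121914 \left(114 \cdot \frac{10128}{41} - 104406\right) + 733851}{-34774 + 12 \sqrt{6}} = \frac{121914 \left(\frac{1154592}{41} - 104406\right) + 733851}{-34774 + 12 \sqrt{6}} = \frac{121914 \left(- \frac{3126054}{41}\right) + 733851}{-34774 + 12 \sqrt{6}} = \frac{- \frac{381109747356}{41} + 733851}{-34774 + 12 \sqrt{6}} = - \frac{381079659465}{41 \left(-34774 + 12 \sqrt{6}\right)}$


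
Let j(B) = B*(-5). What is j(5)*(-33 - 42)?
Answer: 1875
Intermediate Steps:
j(B) = -5*B
j(5)*(-33 - 42) = (-5*5)*(-33 - 42) = -25*(-75) = 1875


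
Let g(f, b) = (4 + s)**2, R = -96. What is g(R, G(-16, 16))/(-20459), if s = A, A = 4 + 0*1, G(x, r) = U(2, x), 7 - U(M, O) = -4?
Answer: -64/20459 ≈ -0.0031282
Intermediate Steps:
U(M, O) = 11 (U(M, O) = 7 - 1*(-4) = 7 + 4 = 11)
G(x, r) = 11
A = 4 (A = 4 + 0 = 4)
s = 4
g(f, b) = 64 (g(f, b) = (4 + 4)**2 = 8**2 = 64)
g(R, G(-16, 16))/(-20459) = 64/(-20459) = 64*(-1/20459) = -64/20459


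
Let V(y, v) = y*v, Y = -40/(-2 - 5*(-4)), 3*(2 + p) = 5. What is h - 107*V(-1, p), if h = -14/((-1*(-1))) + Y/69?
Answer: -30863/621 ≈ -49.699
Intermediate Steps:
p = -1/3 (p = -2 + (1/3)*5 = -2 + 5/3 = -1/3 ≈ -0.33333)
Y = -20/9 (Y = -40/(-2 + 20) = -40/18 = -40*1/18 = -20/9 ≈ -2.2222)
V(y, v) = v*y
h = -8714/621 (h = -14/((-1*(-1))) - 20/9/69 = -14/1 - 20/9*1/69 = -14*1 - 20/621 = -14 - 20/621 = -8714/621 ≈ -14.032)
h - 107*V(-1, p) = -8714/621 - (-107)*(-1)/3 = -8714/621 - 107*1/3 = -8714/621 - 107/3 = -30863/621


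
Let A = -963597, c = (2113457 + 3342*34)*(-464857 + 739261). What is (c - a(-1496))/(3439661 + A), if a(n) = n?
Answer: 152780258459/619016 ≈ 2.4681e+5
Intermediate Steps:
c = 611121032340 (c = (2113457 + 113628)*274404 = 2227085*274404 = 611121032340)
(c - a(-1496))/(3439661 + A) = (611121032340 - 1*(-1496))/(3439661 - 963597) = (611121032340 + 1496)/2476064 = 611121033836*(1/2476064) = 152780258459/619016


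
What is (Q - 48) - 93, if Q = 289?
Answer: 148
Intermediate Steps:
(Q - 48) - 93 = (289 - 48) - 93 = 241 - 93 = 148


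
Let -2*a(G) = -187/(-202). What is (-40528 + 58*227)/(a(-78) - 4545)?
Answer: 11054248/1836367 ≈ 6.0196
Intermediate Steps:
a(G) = -187/404 (a(G) = -(-187)/(2*(-202)) = -(-187)*(-1)/(2*202) = -½*187/202 = -187/404)
(-40528 + 58*227)/(a(-78) - 4545) = (-40528 + 58*227)/(-187/404 - 4545) = (-40528 + 13166)/(-1836367/404) = -27362*(-404/1836367) = 11054248/1836367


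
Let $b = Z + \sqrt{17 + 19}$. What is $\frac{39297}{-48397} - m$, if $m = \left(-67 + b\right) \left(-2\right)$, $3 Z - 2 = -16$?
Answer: $- \frac{19186309}{145191} \approx -132.15$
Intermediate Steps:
$Z = - \frac{14}{3}$ ($Z = \frac{2}{3} + \frac{1}{3} \left(-16\right) = \frac{2}{3} - \frac{16}{3} = - \frac{14}{3} \approx -4.6667$)
$b = \frac{4}{3}$ ($b = - \frac{14}{3} + \sqrt{17 + 19} = - \frac{14}{3} + \sqrt{36} = - \frac{14}{3} + 6 = \frac{4}{3} \approx 1.3333$)
$m = \frac{394}{3}$ ($m = \left(-67 + \frac{4}{3}\right) \left(-2\right) = \left(- \frac{197}{3}\right) \left(-2\right) = \frac{394}{3} \approx 131.33$)
$\frac{39297}{-48397} - m = \frac{39297}{-48397} - \frac{394}{3} = 39297 \left(- \frac{1}{48397}\right) - \frac{394}{3} = - \frac{39297}{48397} - \frac{394}{3} = - \frac{19186309}{145191}$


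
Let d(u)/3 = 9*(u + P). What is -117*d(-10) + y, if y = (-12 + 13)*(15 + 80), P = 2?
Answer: 25367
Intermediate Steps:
d(u) = 54 + 27*u (d(u) = 3*(9*(u + 2)) = 3*(9*(2 + u)) = 3*(18 + 9*u) = 54 + 27*u)
y = 95 (y = 1*95 = 95)
-117*d(-10) + y = -117*(54 + 27*(-10)) + 95 = -117*(54 - 270) + 95 = -117*(-216) + 95 = 25272 + 95 = 25367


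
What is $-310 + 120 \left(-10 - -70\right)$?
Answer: $6890$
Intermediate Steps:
$-310 + 120 \left(-10 - -70\right) = -310 + 120 \left(-10 + 70\right) = -310 + 120 \cdot 60 = -310 + 7200 = 6890$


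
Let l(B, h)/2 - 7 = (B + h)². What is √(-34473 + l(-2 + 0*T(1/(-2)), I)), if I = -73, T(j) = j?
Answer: I*√23209 ≈ 152.34*I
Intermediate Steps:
l(B, h) = 14 + 2*(B + h)²
√(-34473 + l(-2 + 0*T(1/(-2)), I)) = √(-34473 + (14 + 2*((-2 + 0/(-2)) - 73)²)) = √(-34473 + (14 + 2*((-2 + 0*(-½)) - 73)²)) = √(-34473 + (14 + 2*((-2 + 0) - 73)²)) = √(-34473 + (14 + 2*(-2 - 73)²)) = √(-34473 + (14 + 2*(-75)²)) = √(-34473 + (14 + 2*5625)) = √(-34473 + (14 + 11250)) = √(-34473 + 11264) = √(-23209) = I*√23209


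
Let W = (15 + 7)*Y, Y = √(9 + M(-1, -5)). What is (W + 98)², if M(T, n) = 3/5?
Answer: 71252/5 + 17248*√15/5 ≈ 27611.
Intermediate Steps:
M(T, n) = ⅗ (M(T, n) = 3*(⅕) = ⅗)
Y = 4*√15/5 (Y = √(9 + ⅗) = √(48/5) = 4*√15/5 ≈ 3.0984)
W = 88*√15/5 (W = (15 + 7)*(4*√15/5) = 22*(4*√15/5) = 88*√15/5 ≈ 68.165)
(W + 98)² = (88*√15/5 + 98)² = (98 + 88*√15/5)²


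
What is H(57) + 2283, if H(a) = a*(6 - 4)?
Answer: 2397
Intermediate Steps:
H(a) = 2*a (H(a) = a*2 = 2*a)
H(57) + 2283 = 2*57 + 2283 = 114 + 2283 = 2397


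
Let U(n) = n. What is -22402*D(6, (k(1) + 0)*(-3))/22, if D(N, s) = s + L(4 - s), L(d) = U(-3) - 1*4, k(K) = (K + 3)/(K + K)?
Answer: 145613/11 ≈ 13238.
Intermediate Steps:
k(K) = (3 + K)/(2*K) (k(K) = (3 + K)/((2*K)) = (3 + K)*(1/(2*K)) = (3 + K)/(2*K))
L(d) = -7 (L(d) = -3 - 1*4 = -3 - 4 = -7)
D(N, s) = -7 + s (D(N, s) = s - 7 = -7 + s)
-22402*D(6, (k(1) + 0)*(-3))/22 = -22402*(-7 + ((½)*(3 + 1)/1 + 0)*(-3))/22 = -22402*(-7 + ((½)*1*4 + 0)*(-3))/22 = -22402*(-7 + (2 + 0)*(-3))/22 = -22402*(-7 + 2*(-3))/22 = -22402*(-7 - 6)/22 = -(-291226)/22 = -22402*(-13/22) = 145613/11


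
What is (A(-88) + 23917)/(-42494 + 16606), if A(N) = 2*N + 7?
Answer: -5937/6472 ≈ -0.91734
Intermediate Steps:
A(N) = 7 + 2*N
(A(-88) + 23917)/(-42494 + 16606) = ((7 + 2*(-88)) + 23917)/(-42494 + 16606) = ((7 - 176) + 23917)/(-25888) = (-169 + 23917)*(-1/25888) = 23748*(-1/25888) = -5937/6472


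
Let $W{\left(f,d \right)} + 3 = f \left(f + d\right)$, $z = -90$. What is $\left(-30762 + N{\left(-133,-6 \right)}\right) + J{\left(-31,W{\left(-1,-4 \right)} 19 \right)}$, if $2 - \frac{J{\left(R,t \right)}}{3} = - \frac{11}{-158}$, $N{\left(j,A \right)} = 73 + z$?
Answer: $- \frac{4862167}{158} \approx -30773.0$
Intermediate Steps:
$W{\left(f,d \right)} = -3 + f \left(d + f\right)$ ($W{\left(f,d \right)} = -3 + f \left(f + d\right) = -3 + f \left(d + f\right)$)
$N{\left(j,A \right)} = -17$ ($N{\left(j,A \right)} = 73 - 90 = -17$)
$J{\left(R,t \right)} = \frac{915}{158}$ ($J{\left(R,t \right)} = 6 - 3 \left(- \frac{11}{-158}\right) = 6 - 3 \left(\left(-11\right) \left(- \frac{1}{158}\right)\right) = 6 - \frac{33}{158} = \frac{915}{158}$)
$\left(-30762 + N{\left(-133,-6 \right)}\right) + J{\left(-31,W{\left(-1,-4 \right)} 19 \right)} = \left(-30762 - 17\right) + \frac{915}{158} = -30779 + \frac{915}{158} = - \frac{4862167}{158}$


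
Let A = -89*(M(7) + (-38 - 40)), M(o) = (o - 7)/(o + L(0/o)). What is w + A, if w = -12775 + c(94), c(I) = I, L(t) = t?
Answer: -5739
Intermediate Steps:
M(o) = (-7 + o)/o (M(o) = (o - 7)/(o + 0/o) = (-7 + o)/(o + 0) = (-7 + o)/o)
w = -12681 (w = -12775 + 94 = -12681)
A = 6942 (A = -89*((-7 + 7)/7 + (-38 - 40)) = -89*((1/7)*0 - 78) = -89*(0 - 78) = -89*(-78) = 6942)
w + A = -12681 + 6942 = -5739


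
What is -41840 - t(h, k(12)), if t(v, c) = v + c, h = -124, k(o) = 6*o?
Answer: -41788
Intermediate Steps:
t(v, c) = c + v
-41840 - t(h, k(12)) = -41840 - (6*12 - 124) = -41840 - (72 - 124) = -41840 - 1*(-52) = -41840 + 52 = -41788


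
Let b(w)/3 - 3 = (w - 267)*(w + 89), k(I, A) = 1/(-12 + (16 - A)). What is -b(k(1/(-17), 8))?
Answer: 1138341/16 ≈ 71146.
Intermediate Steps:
k(I, A) = 1/(4 - A)
b(w) = 9 + 3*(-267 + w)*(89 + w) (b(w) = 9 + 3*((w - 267)*(w + 89)) = 9 + 3*((-267 + w)*(89 + w)) = 9 + 3*(-267 + w)*(89 + w))
-b(k(1/(-17), 8)) = -(-71280 - (-534)/(-4 + 8) + 3*(-1/(-4 + 8))**2) = -(-71280 - (-534)/4 + 3*(-1/4)**2) = -(-71280 - (-534)/4 + 3*(-1*1/4)**2) = -(-71280 - 534*(-1/4) + 3*(-1/4)**2) = -(-71280 + 267/2 + 3*(1/16)) = -(-71280 + 267/2 + 3/16) = -1*(-1138341/16) = 1138341/16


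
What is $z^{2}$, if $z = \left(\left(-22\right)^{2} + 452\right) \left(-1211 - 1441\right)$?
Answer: $6161674281984$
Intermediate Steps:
$z = -2482272$ ($z = \left(484 + 452\right) \left(-2652\right) = 936 \left(-2652\right) = -2482272$)
$z^{2} = \left(-2482272\right)^{2} = 6161674281984$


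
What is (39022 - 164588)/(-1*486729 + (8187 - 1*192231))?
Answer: 125566/670773 ≈ 0.18720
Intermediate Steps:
(39022 - 164588)/(-1*486729 + (8187 - 1*192231)) = -125566/(-486729 + (8187 - 192231)) = -125566/(-486729 - 184044) = -125566/(-670773) = -125566*(-1/670773) = 125566/670773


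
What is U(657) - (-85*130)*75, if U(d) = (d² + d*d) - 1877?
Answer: 1690171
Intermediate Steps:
U(d) = -1877 + 2*d² (U(d) = (d² + d²) - 1877 = 2*d² - 1877 = -1877 + 2*d²)
U(657) - (-85*130)*75 = (-1877 + 2*657²) - (-85*130)*75 = (-1877 + 2*431649) - (-11050)*75 = (-1877 + 863298) - 1*(-828750) = 861421 + 828750 = 1690171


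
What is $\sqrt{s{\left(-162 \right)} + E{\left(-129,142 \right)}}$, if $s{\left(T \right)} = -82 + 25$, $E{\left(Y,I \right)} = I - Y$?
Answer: $\sqrt{214} \approx 14.629$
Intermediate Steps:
$s{\left(T \right)} = -57$
$\sqrt{s{\left(-162 \right)} + E{\left(-129,142 \right)}} = \sqrt{-57 + \left(142 - -129\right)} = \sqrt{-57 + \left(142 + 129\right)} = \sqrt{-57 + 271} = \sqrt{214}$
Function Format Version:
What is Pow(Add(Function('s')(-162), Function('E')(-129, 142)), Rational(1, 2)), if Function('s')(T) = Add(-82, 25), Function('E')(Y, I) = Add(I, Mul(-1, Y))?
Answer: Pow(214, Rational(1, 2)) ≈ 14.629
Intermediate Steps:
Function('s')(T) = -57
Pow(Add(Function('s')(-162), Function('E')(-129, 142)), Rational(1, 2)) = Pow(Add(-57, Add(142, Mul(-1, -129))), Rational(1, 2)) = Pow(Add(-57, Add(142, 129)), Rational(1, 2)) = Pow(Add(-57, 271), Rational(1, 2)) = Pow(214, Rational(1, 2))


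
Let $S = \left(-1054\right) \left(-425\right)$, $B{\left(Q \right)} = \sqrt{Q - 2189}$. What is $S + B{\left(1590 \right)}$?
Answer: $447950 + i \sqrt{599} \approx 4.4795 \cdot 10^{5} + 24.474 i$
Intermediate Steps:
$B{\left(Q \right)} = \sqrt{-2189 + Q}$
$S = 447950$
$S + B{\left(1590 \right)} = 447950 + \sqrt{-2189 + 1590} = 447950 + \sqrt{-599} = 447950 + i \sqrt{599}$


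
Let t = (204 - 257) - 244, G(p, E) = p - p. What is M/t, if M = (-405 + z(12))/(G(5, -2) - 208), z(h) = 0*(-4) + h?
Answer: -131/20592 ≈ -0.0063617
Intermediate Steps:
G(p, E) = 0
z(h) = h (z(h) = 0 + h = h)
t = -297 (t = -53 - 244 = -297)
M = 393/208 (M = (-405 + 12)/(0 - 208) = -393/(-208) = -393*(-1/208) = 393/208 ≈ 1.8894)
M/t = (393/208)/(-297) = (393/208)*(-1/297) = -131/20592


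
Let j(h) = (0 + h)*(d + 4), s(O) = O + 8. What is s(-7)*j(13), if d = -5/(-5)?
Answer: 65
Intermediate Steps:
d = 1 (d = -5*(-⅕) = 1)
s(O) = 8 + O
j(h) = 5*h (j(h) = (0 + h)*(1 + 4) = h*5 = 5*h)
s(-7)*j(13) = (8 - 7)*(5*13) = 1*65 = 65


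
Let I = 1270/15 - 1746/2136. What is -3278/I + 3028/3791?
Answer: -1181887876/30862531 ≈ -38.295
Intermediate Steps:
I = 89551/1068 (I = 1270*(1/15) - 1746*1/2136 = 254/3 - 291/356 = 89551/1068 ≈ 83.849)
-3278/I + 3028/3791 = -3278/89551/1068 + 3028/3791 = -3278*1068/89551 + 3028*(1/3791) = -318264/8141 + 3028/3791 = -1181887876/30862531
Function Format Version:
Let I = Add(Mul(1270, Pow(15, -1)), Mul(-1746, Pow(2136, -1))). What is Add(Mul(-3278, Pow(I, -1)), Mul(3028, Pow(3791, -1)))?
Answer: Rational(-1181887876, 30862531) ≈ -38.295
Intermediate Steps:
I = Rational(89551, 1068) (I = Add(Mul(1270, Rational(1, 15)), Mul(-1746, Rational(1, 2136))) = Add(Rational(254, 3), Rational(-291, 356)) = Rational(89551, 1068) ≈ 83.849)
Add(Mul(-3278, Pow(I, -1)), Mul(3028, Pow(3791, -1))) = Add(Mul(-3278, Pow(Rational(89551, 1068), -1)), Mul(3028, Pow(3791, -1))) = Add(Mul(-3278, Rational(1068, 89551)), Mul(3028, Rational(1, 3791))) = Add(Rational(-318264, 8141), Rational(3028, 3791)) = Rational(-1181887876, 30862531)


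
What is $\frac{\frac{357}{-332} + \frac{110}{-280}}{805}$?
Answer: $- \frac{853}{467705} \approx -0.0018238$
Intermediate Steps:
$\frac{\frac{357}{-332} + \frac{110}{-280}}{805} = \left(357 \left(- \frac{1}{332}\right) + 110 \left(- \frac{1}{280}\right)\right) \frac{1}{805} = \left(- \frac{357}{332} - \frac{11}{28}\right) \frac{1}{805} = \left(- \frac{853}{581}\right) \frac{1}{805} = - \frac{853}{467705}$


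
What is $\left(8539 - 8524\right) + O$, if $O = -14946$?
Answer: $-14931$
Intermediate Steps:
$\left(8539 - 8524\right) + O = \left(8539 - 8524\right) - 14946 = 15 - 14946 = -14931$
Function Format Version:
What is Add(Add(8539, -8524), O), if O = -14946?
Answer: -14931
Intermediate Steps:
Add(Add(8539, -8524), O) = Add(Add(8539, -8524), -14946) = Add(15, -14946) = -14931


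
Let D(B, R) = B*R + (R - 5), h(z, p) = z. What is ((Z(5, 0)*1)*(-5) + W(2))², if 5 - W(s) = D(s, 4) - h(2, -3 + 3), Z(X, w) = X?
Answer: 625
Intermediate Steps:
D(B, R) = -5 + R + B*R (D(B, R) = B*R + (-5 + R) = -5 + R + B*R)
W(s) = 8 - 4*s (W(s) = 5 - ((-5 + 4 + s*4) - 1*2) = 5 - ((-5 + 4 + 4*s) - 2) = 5 - ((-1 + 4*s) - 2) = 5 - (-3 + 4*s) = 5 + (3 - 4*s) = 8 - 4*s)
((Z(5, 0)*1)*(-5) + W(2))² = ((5*1)*(-5) + (8 - 4*2))² = (5*(-5) + (8 - 8))² = (-25 + 0)² = (-25)² = 625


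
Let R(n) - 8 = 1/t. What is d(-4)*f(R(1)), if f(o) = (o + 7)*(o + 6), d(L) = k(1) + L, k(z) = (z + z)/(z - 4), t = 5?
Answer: -75544/75 ≈ -1007.3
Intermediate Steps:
R(n) = 41/5 (R(n) = 8 + 1/5 = 8 + ⅕ = 41/5)
k(z) = 2*z/(-4 + z) (k(z) = (2*z)/(-4 + z) = 2*z/(-4 + z))
d(L) = -⅔ + L (d(L) = 2*1/(-4 + 1) + L = 2*1/(-3) + L = 2*1*(-⅓) + L = -⅔ + L)
f(o) = (6 + o)*(7 + o) (f(o) = (7 + o)*(6 + o) = (6 + o)*(7 + o))
d(-4)*f(R(1)) = (-⅔ - 4)*(42 + (41/5)² + 13*(41/5)) = -14*(42 + 1681/25 + 533/5)/3 = -14/3*5396/25 = -75544/75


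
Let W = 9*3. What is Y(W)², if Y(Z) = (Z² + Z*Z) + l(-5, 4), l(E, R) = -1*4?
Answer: 2114116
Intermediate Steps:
l(E, R) = -4
W = 27
Y(Z) = -4 + 2*Z² (Y(Z) = (Z² + Z*Z) - 4 = (Z² + Z²) - 4 = 2*Z² - 4 = -4 + 2*Z²)
Y(W)² = (-4 + 2*27²)² = (-4 + 2*729)² = (-4 + 1458)² = 1454² = 2114116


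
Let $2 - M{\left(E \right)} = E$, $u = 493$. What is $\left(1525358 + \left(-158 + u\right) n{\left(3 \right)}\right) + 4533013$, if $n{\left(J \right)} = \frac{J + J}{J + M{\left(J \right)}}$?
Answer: $6059376$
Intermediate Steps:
$M{\left(E \right)} = 2 - E$
$n{\left(J \right)} = J$ ($n{\left(J \right)} = \frac{J + J}{J - \left(-2 + J\right)} = \frac{2 J}{2} = 2 J \frac{1}{2} = J$)
$\left(1525358 + \left(-158 + u\right) n{\left(3 \right)}\right) + 4533013 = \left(1525358 + \left(-158 + 493\right) 3\right) + 4533013 = \left(1525358 + 335 \cdot 3\right) + 4533013 = \left(1525358 + 1005\right) + 4533013 = 1526363 + 4533013 = 6059376$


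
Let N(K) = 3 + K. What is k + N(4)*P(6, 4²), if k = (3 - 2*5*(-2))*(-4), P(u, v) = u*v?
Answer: 580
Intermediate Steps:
k = -92 (k = (3 - 10*(-2))*(-4) = (3 + 20)*(-4) = 23*(-4) = -92)
k + N(4)*P(6, 4²) = -92 + (3 + 4)*(6*4²) = -92 + 7*(6*16) = -92 + 7*96 = -92 + 672 = 580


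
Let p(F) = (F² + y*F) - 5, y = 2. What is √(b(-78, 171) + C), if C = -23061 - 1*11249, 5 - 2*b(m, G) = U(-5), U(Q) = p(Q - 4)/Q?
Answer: 3*I*√381130/10 ≈ 185.21*I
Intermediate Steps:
p(F) = -5 + F² + 2*F (p(F) = (F² + 2*F) - 5 = -5 + F² + 2*F)
U(Q) = (-13 + (-4 + Q)² + 2*Q)/Q (U(Q) = (-5 + (Q - 4)² + 2*(Q - 4))/Q = (-5 + (-4 + Q)² + 2*(-4 + Q))/Q = (-5 + (-4 + Q)² + (-8 + 2*Q))/Q = (-13 + (-4 + Q)² + 2*Q)/Q)
b(m, G) = 83/10 (b(m, G) = 5/2 - (-6 - 5 + 3/(-5))/2 = 5/2 - (-6 - 5 + 3*(-⅕))/2 = 5/2 - (-6 - 5 - ⅗)/2 = 5/2 - ½*(-58/5) = 5/2 + 29/5 = 83/10)
C = -34310 (C = -23061 - 11249 = -34310)
√(b(-78, 171) + C) = √(83/10 - 34310) = √(-343017/10) = 3*I*√381130/10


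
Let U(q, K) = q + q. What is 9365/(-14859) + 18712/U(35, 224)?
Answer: 138693029/520065 ≈ 266.68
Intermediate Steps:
U(q, K) = 2*q
9365/(-14859) + 18712/U(35, 224) = 9365/(-14859) + 18712/((2*35)) = 9365*(-1/14859) + 18712/70 = -9365/14859 + 18712*(1/70) = -9365/14859 + 9356/35 = 138693029/520065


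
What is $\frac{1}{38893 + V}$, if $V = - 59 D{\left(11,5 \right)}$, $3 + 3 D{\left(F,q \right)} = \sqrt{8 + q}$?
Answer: $\frac{350568}{13655279483} + \frac{177 \sqrt{13}}{13655279483} \approx 2.5719 \cdot 10^{-5}$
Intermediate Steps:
$D{\left(F,q \right)} = -1 + \frac{\sqrt{8 + q}}{3}$
$V = 59 - \frac{59 \sqrt{13}}{3}$ ($V = - 59 \left(-1 + \frac{\sqrt{8 + 5}}{3}\right) = - 59 \left(-1 + \frac{\sqrt{13}}{3}\right) = 59 - \frac{59 \sqrt{13}}{3} \approx -11.909$)
$\frac{1}{38893 + V} = \frac{1}{38893 + \left(59 - \frac{59 \sqrt{13}}{3}\right)} = \frac{1}{38952 - \frac{59 \sqrt{13}}{3}}$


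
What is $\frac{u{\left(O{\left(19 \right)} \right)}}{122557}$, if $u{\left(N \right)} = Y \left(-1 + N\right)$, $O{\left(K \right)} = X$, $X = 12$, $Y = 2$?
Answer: $\frac{22}{122557} \approx 0.00017951$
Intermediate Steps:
$O{\left(K \right)} = 12$
$u{\left(N \right)} = -2 + 2 N$ ($u{\left(N \right)} = 2 \left(-1 + N\right) = -2 + 2 N$)
$\frac{u{\left(O{\left(19 \right)} \right)}}{122557} = \frac{-2 + 2 \cdot 12}{122557} = \left(-2 + 24\right) \frac{1}{122557} = 22 \cdot \frac{1}{122557} = \frac{22}{122557}$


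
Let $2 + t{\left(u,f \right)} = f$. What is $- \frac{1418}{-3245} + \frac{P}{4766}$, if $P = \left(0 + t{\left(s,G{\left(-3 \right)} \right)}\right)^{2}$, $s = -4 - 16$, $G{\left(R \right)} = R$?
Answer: $\frac{6839313}{15465670} \approx 0.44223$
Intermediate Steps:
$s = -20$ ($s = -4 - 16 = -20$)
$t{\left(u,f \right)} = -2 + f$
$P = 25$ ($P = \left(0 - 5\right)^{2} = \left(-5\right)^{2} = 25$)
$- \frac{1418}{-3245} + \frac{P}{4766} = - \frac{1418}{-3245} + \frac{25}{4766} = \left(-1418\right) \left(- \frac{1}{3245}\right) + 25 \cdot \frac{1}{4766} = \frac{1418}{3245} + \frac{25}{4766} = \frac{6839313}{15465670}$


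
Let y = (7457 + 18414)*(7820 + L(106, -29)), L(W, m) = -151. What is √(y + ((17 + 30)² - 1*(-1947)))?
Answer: √198408855 ≈ 14086.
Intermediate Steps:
y = 198404699 (y = (7457 + 18414)*(7820 - 151) = 25871*7669 = 198404699)
√(y + ((17 + 30)² - 1*(-1947))) = √(198404699 + ((17 + 30)² - 1*(-1947))) = √(198404699 + (47² + 1947)) = √(198404699 + (2209 + 1947)) = √(198404699 + 4156) = √198408855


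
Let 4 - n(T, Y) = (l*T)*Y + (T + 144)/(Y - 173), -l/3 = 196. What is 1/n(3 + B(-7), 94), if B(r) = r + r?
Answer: -79/48030919 ≈ -1.6448e-6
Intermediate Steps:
B(r) = 2*r
l = -588 (l = -3*196 = -588)
n(T, Y) = 4 - (144 + T)/(-173 + Y) + 588*T*Y (n(T, Y) = 4 - ((-588*T)*Y + (T + 144)/(Y - 173)) = 4 - (-588*T*Y + (144 + T)/(-173 + Y)) = 4 - ((144 + T)/(-173 + Y) - 588*T*Y) = 4 + (-(144 + T)/(-173 + Y) + 588*T*Y) = 4 - (144 + T)/(-173 + Y) + 588*T*Y)
1/n(3 + B(-7), 94) = 1/((-836 - (3 + 2*(-7)) + 4*94 - 101724*(3 + 2*(-7))*94 + 588*(3 + 2*(-7))*94²)/(-173 + 94)) = 1/((-836 - (3 - 14) + 376 - 101724*(3 - 14)*94 + 588*(3 - 14)*8836)/(-79)) = 1/(-(-836 - 1*(-11) + 376 - 101724*(-11)*94 + 588*(-11)*8836)/79) = 1/(-(-836 + 11 + 376 + 105182616 - 57151248)/79) = 1/(-1/79*48030919) = 1/(-48030919/79) = -79/48030919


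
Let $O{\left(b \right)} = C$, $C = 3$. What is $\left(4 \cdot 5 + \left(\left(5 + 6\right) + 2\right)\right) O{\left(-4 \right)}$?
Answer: $99$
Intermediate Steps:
$O{\left(b \right)} = 3$
$\left(4 \cdot 5 + \left(\left(5 + 6\right) + 2\right)\right) O{\left(-4 \right)} = \left(4 \cdot 5 + \left(\left(5 + 6\right) + 2\right)\right) 3 = \left(20 + \left(11 + 2\right)\right) 3 = \left(20 + 13\right) 3 = 33 \cdot 3 = 99$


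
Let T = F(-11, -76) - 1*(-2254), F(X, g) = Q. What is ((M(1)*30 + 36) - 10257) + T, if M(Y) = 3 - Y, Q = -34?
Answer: -7941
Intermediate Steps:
F(X, g) = -34
T = 2220 (T = -34 - 1*(-2254) = -34 + 2254 = 2220)
((M(1)*30 + 36) - 10257) + T = (((3 - 1*1)*30 + 36) - 10257) + 2220 = (((3 - 1)*30 + 36) - 10257) + 2220 = ((2*30 + 36) - 10257) + 2220 = ((60 + 36) - 10257) + 2220 = (96 - 10257) + 2220 = -10161 + 2220 = -7941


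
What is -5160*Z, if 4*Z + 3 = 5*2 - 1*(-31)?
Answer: -49020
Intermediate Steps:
Z = 19/2 (Z = -3/4 + (5*2 - 1*(-31))/4 = -3/4 + (10 + 31)/4 = -3/4 + (1/4)*41 = -3/4 + 41/4 = 19/2 ≈ 9.5000)
-5160*Z = -5160*19/2 = -49020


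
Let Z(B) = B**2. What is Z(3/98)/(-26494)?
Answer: -9/254448376 ≈ -3.5371e-8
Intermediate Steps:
Z(3/98)/(-26494) = (3/98)**2/(-26494) = (3*(1/98))**2*(-1/26494) = (3/98)**2*(-1/26494) = (9/9604)*(-1/26494) = -9/254448376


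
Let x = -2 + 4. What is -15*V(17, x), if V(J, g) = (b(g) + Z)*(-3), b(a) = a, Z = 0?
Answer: 90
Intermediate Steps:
x = 2
V(J, g) = -3*g (V(J, g) = (g + 0)*(-3) = g*(-3) = -3*g)
-15*V(17, x) = -(-45)*2 = -15*(-6) = 90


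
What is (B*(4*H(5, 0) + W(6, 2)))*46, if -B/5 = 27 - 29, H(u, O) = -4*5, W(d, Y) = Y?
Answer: -35880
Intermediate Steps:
H(u, O) = -20
B = 10 (B = -5*(27 - 29) = -5*(-2) = 10)
(B*(4*H(5, 0) + W(6, 2)))*46 = (10*(4*(-20) + 2))*46 = (10*(-80 + 2))*46 = (10*(-78))*46 = -780*46 = -35880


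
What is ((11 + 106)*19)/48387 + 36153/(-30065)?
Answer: -560833572/484918385 ≈ -1.1566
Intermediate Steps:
((11 + 106)*19)/48387 + 36153/(-30065) = (117*19)*(1/48387) + 36153*(-1/30065) = 2223*(1/48387) - 36153/30065 = 741/16129 - 36153/30065 = -560833572/484918385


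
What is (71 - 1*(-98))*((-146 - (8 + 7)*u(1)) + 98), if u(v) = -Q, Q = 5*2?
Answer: 17238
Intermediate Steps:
Q = 10
u(v) = -10 (u(v) = -1*10 = -10)
(71 - 1*(-98))*((-146 - (8 + 7)*u(1)) + 98) = (71 - 1*(-98))*((-146 - (8 + 7)*(-10)) + 98) = (71 + 98)*((-146 - 15*(-10)) + 98) = 169*((-146 - 1*(-150)) + 98) = 169*((-146 + 150) + 98) = 169*(4 + 98) = 169*102 = 17238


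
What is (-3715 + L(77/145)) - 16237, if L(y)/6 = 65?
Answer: -19562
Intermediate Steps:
L(y) = 390 (L(y) = 6*65 = 390)
(-3715 + L(77/145)) - 16237 = (-3715 + 390) - 16237 = -3325 - 16237 = -19562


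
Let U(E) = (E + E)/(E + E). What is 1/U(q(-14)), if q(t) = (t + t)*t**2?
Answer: 1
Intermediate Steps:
q(t) = 2*t**3 (q(t) = (2*t)*t**2 = 2*t**3)
U(E) = 1 (U(E) = (2*E)/((2*E)) = (2*E)*(1/(2*E)) = 1)
1/U(q(-14)) = 1/1 = 1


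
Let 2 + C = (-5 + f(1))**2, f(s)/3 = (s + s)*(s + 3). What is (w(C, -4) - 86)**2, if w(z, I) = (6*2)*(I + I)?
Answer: 33124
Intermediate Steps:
f(s) = 6*s*(3 + s) (f(s) = 3*((s + s)*(s + 3)) = 3*((2*s)*(3 + s)) = 3*(2*s*(3 + s)) = 6*s*(3 + s))
C = 359 (C = -2 + (-5 + 6*1*(3 + 1))**2 = -2 + (-5 + 6*1*4)**2 = -2 + (-5 + 24)**2 = -2 + 19**2 = -2 + 361 = 359)
w(z, I) = 24*I (w(z, I) = 12*(2*I) = 24*I)
(w(C, -4) - 86)**2 = (24*(-4) - 86)**2 = (-96 - 86)**2 = (-182)**2 = 33124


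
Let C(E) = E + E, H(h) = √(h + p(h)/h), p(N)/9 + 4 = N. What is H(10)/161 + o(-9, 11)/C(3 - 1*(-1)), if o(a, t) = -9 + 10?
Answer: ⅛ + √385/805 ≈ 0.14937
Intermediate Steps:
p(N) = -36 + 9*N
o(a, t) = 1
H(h) = √(h + (-36 + 9*h)/h)
C(E) = 2*E
H(10)/161 + o(-9, 11)/C(3 - 1*(-1)) = √(9 + 10 - 36/10)/161 + 1/(2*(3 - 1*(-1))) = √(9 + 10 - 36*⅒)*(1/161) + 1/(2*(3 + 1)) = √(9 + 10 - 18/5)*(1/161) + 1/(2*4) = √(77/5)*(1/161) + 1/8 = (√385/5)*(1/161) + 1*(⅛) = √385/805 + ⅛ = ⅛ + √385/805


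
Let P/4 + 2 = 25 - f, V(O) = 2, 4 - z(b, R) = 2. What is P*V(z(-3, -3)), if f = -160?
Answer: 1464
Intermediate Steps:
z(b, R) = 2 (z(b, R) = 4 - 1*2 = 4 - 2 = 2)
P = 732 (P = -8 + 4*(25 - 1*(-160)) = -8 + 4*(25 + 160) = -8 + 4*185 = -8 + 740 = 732)
P*V(z(-3, -3)) = 732*2 = 1464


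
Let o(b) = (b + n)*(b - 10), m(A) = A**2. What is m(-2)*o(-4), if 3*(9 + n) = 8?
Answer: 1736/3 ≈ 578.67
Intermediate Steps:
n = -19/3 (n = -9 + (1/3)*8 = -9 + 8/3 = -19/3 ≈ -6.3333)
o(b) = (-10 + b)*(-19/3 + b) (o(b) = (b - 19/3)*(b - 10) = (-19/3 + b)*(-10 + b) = (-10 + b)*(-19/3 + b))
m(-2)*o(-4) = (-2)**2*(190/3 + (-4)**2 - 49/3*(-4)) = 4*(190/3 + 16 + 196/3) = 4*(434/3) = 1736/3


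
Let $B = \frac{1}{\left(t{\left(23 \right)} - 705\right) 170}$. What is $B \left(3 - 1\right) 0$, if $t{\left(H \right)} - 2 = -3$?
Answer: $0$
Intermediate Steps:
$t{\left(H \right)} = -1$ ($t{\left(H \right)} = 2 - 3 = -1$)
$B = - \frac{1}{120020}$ ($B = \frac{1}{\left(-1 - 705\right) 170} = \frac{1}{-706} \cdot \frac{1}{170} = \left(- \frac{1}{706}\right) \frac{1}{170} = - \frac{1}{120020} \approx -8.3319 \cdot 10^{-6}$)
$B \left(3 - 1\right) 0 = - \frac{\left(3 - 1\right) 0}{120020} = - \frac{2 \cdot 0}{120020} = \left(- \frac{1}{120020}\right) 0 = 0$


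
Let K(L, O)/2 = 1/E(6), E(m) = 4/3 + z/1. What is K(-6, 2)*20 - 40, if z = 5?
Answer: -640/19 ≈ -33.684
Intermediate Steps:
E(m) = 19/3 (E(m) = 4/3 + 5/1 = 4*(⅓) + 5*1 = 4/3 + 5 = 19/3)
K(L, O) = 6/19 (K(L, O) = 2/(19/3) = 2*(3/19) = 6/19)
K(-6, 2)*20 - 40 = (6/19)*20 - 40 = 120/19 - 40 = -640/19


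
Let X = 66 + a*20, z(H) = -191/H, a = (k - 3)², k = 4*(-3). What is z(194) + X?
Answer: 885613/194 ≈ 4565.0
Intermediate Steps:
k = -12
a = 225 (a = (-12 - 3)² = (-15)² = 225)
X = 4566 (X = 66 + 225*20 = 66 + 4500 = 4566)
z(194) + X = -191/194 + 4566 = 885613/194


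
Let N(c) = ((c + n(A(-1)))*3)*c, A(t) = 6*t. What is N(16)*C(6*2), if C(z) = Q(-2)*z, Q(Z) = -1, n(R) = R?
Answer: -5760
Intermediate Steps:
N(c) = c*(-18 + 3*c) (N(c) = ((c + 6*(-1))*3)*c = ((c - 6)*3)*c = ((-6 + c)*3)*c = (-18 + 3*c)*c = c*(-18 + 3*c))
C(z) = -z
N(16)*C(6*2) = (3*16*(-6 + 16))*(-6*2) = (3*16*10)*(-1*12) = 480*(-12) = -5760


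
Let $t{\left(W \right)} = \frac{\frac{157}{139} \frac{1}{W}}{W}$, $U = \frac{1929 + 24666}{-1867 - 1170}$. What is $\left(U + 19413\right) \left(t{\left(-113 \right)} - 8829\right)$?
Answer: $- \frac{923474050535822652}{5390343967} \approx -1.7132 \cdot 10^{8}$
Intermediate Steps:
$U = - \frac{26595}{3037}$ ($U = \frac{26595}{-3037} = 26595 \left(- \frac{1}{3037}\right) = - \frac{26595}{3037} \approx -8.757$)
$t{\left(W \right)} = \frac{157}{139 W^{2}}$ ($t{\left(W \right)} = \frac{157 \cdot \frac{1}{139} \frac{1}{W}}{W} = \frac{\frac{157}{139} \frac{1}{W}}{W} = \frac{157}{139 W^{2}}$)
$\left(U + 19413\right) \left(t{\left(-113 \right)} - 8829\right) = \left(- \frac{26595}{3037} + 19413\right) \left(\frac{157}{139 \cdot 12769} - 8829\right) = \frac{58930686 \left(\frac{157}{139} \cdot \frac{1}{12769} - 8829\right)}{3037} = \frac{58930686 \left(\frac{157}{1774891} - 8829\right)}{3037} = \frac{58930686}{3037} \left(- \frac{15670512482}{1774891}\right) = - \frac{923474050535822652}{5390343967}$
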